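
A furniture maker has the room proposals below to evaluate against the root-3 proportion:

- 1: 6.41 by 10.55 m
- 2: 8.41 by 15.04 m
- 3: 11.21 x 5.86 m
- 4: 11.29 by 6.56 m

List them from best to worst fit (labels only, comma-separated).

4, 2, 1, 3

Ratios: 1 = 10.55 / 6.41 ≈ 1.646; 2 = 15.04 / 8.41 ≈ 1.788; 3 = 11.21 / 5.86 ≈ 1.913; 4 = 11.29 / 6.56 ≈ 1.721.
|Δ from 1.732|: 1 0.086; 2 0.056; 3 0.181; 4 0.011.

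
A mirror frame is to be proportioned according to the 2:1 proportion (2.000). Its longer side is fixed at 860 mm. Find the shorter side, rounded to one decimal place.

430.0 mm

2:1 = 2.00000.
Shorter side = 860 ÷ 2.00000 ≈ 430.000 → 430.0 mm.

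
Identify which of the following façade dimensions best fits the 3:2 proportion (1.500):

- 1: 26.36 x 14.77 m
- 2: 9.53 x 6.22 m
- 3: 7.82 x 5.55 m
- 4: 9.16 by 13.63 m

Target 3:2 ≈ 1.500.
1: 1.785 (Δ0.285)  2: 1.532 (Δ0.032)  3: 1.409 (Δ0.091)  4: 1.488 (Δ0.012)

4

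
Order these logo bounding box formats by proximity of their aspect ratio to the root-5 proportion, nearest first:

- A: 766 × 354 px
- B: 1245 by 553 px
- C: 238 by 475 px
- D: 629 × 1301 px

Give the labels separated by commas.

Ratios: A = 766 / 354 ≈ 2.164; B = 1245 / 553 ≈ 2.251; C = 475 / 238 ≈ 1.996; D = 1301 / 629 ≈ 2.068.
|Δ from 2.236|: A 0.072; B 0.015; C 0.240; D 0.168.

B, A, D, C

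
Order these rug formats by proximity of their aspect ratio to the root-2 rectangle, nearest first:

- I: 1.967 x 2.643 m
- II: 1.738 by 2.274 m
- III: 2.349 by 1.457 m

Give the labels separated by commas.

I: 2.643/1.967 ≈ 1.344 → |1.344 − 1.414| = 0.070
II: 2.274/1.738 ≈ 1.308 → |1.308 − 1.414| = 0.106
III: 2.349/1.457 ≈ 1.612 → |1.612 − 1.414| = 0.198

I, II, III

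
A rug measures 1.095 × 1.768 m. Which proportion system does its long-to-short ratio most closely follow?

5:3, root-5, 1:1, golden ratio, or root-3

golden ratio

Ratio = 1.768 / 1.095 ≈ 1.615.
Distances: 5:3 1.667 (Δ 0.052); root-5 2.236 (Δ 0.621); 1:1 1.000 (Δ 0.615); golden ratio 1.618 (Δ 0.003); root-3 1.732 (Δ 0.117).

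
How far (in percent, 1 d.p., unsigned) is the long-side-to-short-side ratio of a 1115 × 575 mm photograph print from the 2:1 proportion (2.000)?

3.0%

Ratio = 1115 / 575 ≈ 1.9391.
Ideal 2:1 = 2.0000. |1.9391 − 2.0000| / 2.0000 ≈ 3.04% → 3.0%.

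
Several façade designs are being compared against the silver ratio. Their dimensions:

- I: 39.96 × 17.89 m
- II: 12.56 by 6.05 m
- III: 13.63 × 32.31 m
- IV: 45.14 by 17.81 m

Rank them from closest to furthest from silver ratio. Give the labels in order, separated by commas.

Ratios: I = 39.96 / 17.89 ≈ 2.234; II = 12.56 / 6.05 ≈ 2.076; III = 32.31 / 13.63 ≈ 2.371; IV = 45.14 / 17.81 ≈ 2.535.
|Δ from 2.414|: I 0.180; II 0.338; III 0.043; IV 0.121.

III, IV, I, II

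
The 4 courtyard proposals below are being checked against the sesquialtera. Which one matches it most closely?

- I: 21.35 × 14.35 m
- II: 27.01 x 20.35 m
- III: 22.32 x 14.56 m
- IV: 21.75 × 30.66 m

I

Ratios (long/short): I ≈ 1.488; II ≈ 1.327; III ≈ 1.533; IV ≈ 1.410.
3:2 ≈ 1.500; option I is nearest (Δ 0.012).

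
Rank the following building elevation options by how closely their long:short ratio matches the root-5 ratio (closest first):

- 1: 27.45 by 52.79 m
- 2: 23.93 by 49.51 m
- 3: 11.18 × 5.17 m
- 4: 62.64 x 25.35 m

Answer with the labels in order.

3, 2, 4, 1

Ratios: 1 = 52.79 / 27.45 ≈ 1.923; 2 = 49.51 / 23.93 ≈ 2.069; 3 = 11.18 / 5.17 ≈ 2.162; 4 = 62.64 / 25.35 ≈ 2.471.
|Δ from 2.236|: 1 0.313; 2 0.167; 3 0.074; 4 0.235.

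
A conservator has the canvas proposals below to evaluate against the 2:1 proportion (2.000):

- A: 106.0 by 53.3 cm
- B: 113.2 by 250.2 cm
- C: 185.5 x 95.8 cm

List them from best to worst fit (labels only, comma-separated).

Ratios: A = 106.0 / 53.3 ≈ 1.989; B = 250.2 / 113.2 ≈ 2.210; C = 185.5 / 95.8 ≈ 1.936.
|Δ from 2.000|: A 0.011; B 0.210; C 0.064.

A, C, B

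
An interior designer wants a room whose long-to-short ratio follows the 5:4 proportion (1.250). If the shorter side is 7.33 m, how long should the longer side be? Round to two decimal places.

9.16 m

5:4 = 1.25000.
Longer side = 7.33 × 1.25000 ≈ 9.1625 → 9.16 m.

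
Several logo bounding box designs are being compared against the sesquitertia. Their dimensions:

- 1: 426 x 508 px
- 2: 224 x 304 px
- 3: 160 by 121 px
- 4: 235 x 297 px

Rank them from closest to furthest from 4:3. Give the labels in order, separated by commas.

Ratios: 1 = 508 / 426 ≈ 1.192; 2 = 304 / 224 ≈ 1.357; 3 = 160 / 121 ≈ 1.322; 4 = 297 / 235 ≈ 1.264.
|Δ from 1.333|: 1 0.141; 2 0.024; 3 0.011; 4 0.069.

3, 2, 4, 1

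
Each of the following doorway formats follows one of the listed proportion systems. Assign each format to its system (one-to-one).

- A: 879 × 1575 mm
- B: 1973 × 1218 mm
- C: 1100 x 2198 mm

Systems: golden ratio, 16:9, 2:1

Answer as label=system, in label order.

Ratios: A ≈ 1.792; B ≈ 1.620; C ≈ 1.998.
Targets: golden ratio ≈ 1.618; 16:9 ≈ 1.778; 2:1 ≈ 2.000.

A=16:9, B=golden ratio, C=2:1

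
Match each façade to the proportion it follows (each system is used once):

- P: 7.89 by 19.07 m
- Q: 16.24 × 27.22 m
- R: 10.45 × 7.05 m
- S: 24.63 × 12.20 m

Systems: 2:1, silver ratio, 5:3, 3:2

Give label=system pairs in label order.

P=silver ratio, Q=5:3, R=3:2, S=2:1

P = 19.07/7.89 ≈ 2.417 → silver ratio (2.414)
Q = 27.22/16.24 ≈ 1.676 → 5:3 (1.667)
R = 10.45/7.05 ≈ 1.482 → 3:2 (1.500)
S = 24.63/12.20 ≈ 2.019 → 2:1 (2.000)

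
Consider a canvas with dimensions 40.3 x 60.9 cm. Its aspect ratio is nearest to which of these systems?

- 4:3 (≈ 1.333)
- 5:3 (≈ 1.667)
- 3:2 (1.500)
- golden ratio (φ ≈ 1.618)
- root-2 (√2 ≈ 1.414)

3:2

Ratio = 60.9 / 40.3 ≈ 1.511.
Distances: 4:3 1.333 (Δ 0.178); 5:3 1.667 (Δ 0.156); 3:2 1.500 (Δ 0.011); golden ratio 1.618 (Δ 0.107); root-2 1.414 (Δ 0.097).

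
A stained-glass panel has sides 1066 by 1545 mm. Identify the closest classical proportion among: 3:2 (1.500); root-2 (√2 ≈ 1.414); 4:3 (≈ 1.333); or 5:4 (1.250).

root-2

1545/1066 ≈ 1.449. Nearest candidates are root-2 (1.414, off by 0.035) and 3:2 (1.500, off by 0.051).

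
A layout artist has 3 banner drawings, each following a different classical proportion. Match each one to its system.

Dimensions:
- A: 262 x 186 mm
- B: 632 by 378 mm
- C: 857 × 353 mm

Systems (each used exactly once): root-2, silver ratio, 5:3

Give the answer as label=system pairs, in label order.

A=root-2, B=5:3, C=silver ratio

Ratios: A ≈ 1.409; B ≈ 1.672; C ≈ 2.428.
Targets: root-2 ≈ 1.414; silver ratio ≈ 2.414; 5:3 ≈ 1.667.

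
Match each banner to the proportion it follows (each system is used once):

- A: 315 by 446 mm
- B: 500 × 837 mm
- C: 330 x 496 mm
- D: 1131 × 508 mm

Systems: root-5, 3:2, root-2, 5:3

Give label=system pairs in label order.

Ratios: A ≈ 1.416; B ≈ 1.674; C ≈ 1.503; D ≈ 2.226.
Targets: root-5 ≈ 2.236; 3:2 ≈ 1.500; root-2 ≈ 1.414; 5:3 ≈ 1.667.

A=root-2, B=5:3, C=3:2, D=root-5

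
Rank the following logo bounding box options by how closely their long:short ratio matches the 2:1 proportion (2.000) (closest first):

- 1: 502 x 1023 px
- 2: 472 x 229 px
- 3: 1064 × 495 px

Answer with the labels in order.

Ratios: 1 = 1023 / 502 ≈ 2.038; 2 = 472 / 229 ≈ 2.061; 3 = 1064 / 495 ≈ 2.149.
|Δ from 2.000|: 1 0.038; 2 0.061; 3 0.149.

1, 2, 3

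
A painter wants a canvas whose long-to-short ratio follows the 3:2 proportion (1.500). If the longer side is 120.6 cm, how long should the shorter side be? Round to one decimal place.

3:2 = 1.50000.
Shorter side = 120.6 ÷ 1.50000 ≈ 80.400 → 80.4 cm.

80.4 cm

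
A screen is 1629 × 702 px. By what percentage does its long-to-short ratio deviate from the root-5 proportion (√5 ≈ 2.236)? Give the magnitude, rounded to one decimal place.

3.8%

Ratio = 1629 / 702 ≈ 2.3205.
Ideal root-5 ≈ 2.2361. |2.3205 − 2.2361| / 2.2361 ≈ 3.77% → 3.8%.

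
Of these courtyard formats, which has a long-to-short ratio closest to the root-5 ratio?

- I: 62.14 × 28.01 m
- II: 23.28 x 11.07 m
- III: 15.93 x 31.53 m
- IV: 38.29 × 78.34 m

I

Ratios (long/short): I ≈ 2.218; II ≈ 2.103; III ≈ 1.979; IV ≈ 2.046.
root-5 ≈ 2.236; option I is nearest (Δ 0.018).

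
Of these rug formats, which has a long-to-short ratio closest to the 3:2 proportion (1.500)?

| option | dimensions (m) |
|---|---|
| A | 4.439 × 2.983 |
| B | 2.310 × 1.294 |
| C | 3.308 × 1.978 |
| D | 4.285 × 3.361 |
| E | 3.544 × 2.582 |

Ratios (long/short): A ≈ 1.488; B ≈ 1.785; C ≈ 1.672; D ≈ 1.275; E ≈ 1.373.
3:2 ≈ 1.500; option A is nearest (Δ 0.012).

A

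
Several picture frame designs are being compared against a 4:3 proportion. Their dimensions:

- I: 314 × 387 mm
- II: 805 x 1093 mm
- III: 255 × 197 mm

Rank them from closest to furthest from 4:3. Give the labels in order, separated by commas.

I: 387/314 ≈ 1.232 → |1.232 − 1.333| = 0.101
II: 1093/805 ≈ 1.358 → |1.358 − 1.333| = 0.025
III: 255/197 ≈ 1.294 → |1.294 − 1.333| = 0.039

II, III, I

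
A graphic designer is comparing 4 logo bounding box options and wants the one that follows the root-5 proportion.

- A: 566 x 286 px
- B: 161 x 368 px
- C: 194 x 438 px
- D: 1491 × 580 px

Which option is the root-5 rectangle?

C

Target root-5 ≈ 2.236.
A: 1.979 (Δ0.257)  B: 2.286 (Δ0.050)  C: 2.258 (Δ0.022)  D: 2.571 (Δ0.335)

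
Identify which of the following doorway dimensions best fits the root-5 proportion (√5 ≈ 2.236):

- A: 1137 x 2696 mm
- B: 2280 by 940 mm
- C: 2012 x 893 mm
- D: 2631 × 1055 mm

C

Target root-5 ≈ 2.236.
A: 2.371 (Δ0.135)  B: 2.426 (Δ0.190)  C: 2.253 (Δ0.017)  D: 2.494 (Δ0.258)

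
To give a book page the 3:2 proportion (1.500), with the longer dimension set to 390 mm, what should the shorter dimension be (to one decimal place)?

260.0 mm

3:2 = 1.50000.
Shorter side = 390 ÷ 1.50000 ≈ 260.000 → 260.0 mm.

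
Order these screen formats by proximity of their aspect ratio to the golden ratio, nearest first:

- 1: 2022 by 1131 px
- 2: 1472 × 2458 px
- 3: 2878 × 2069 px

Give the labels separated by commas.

Ratios: 1 = 2022 / 1131 ≈ 1.788; 2 = 2458 / 1472 ≈ 1.670; 3 = 2878 / 2069 ≈ 1.391.
|Δ from 1.618|: 1 0.170; 2 0.052; 3 0.227.

2, 1, 3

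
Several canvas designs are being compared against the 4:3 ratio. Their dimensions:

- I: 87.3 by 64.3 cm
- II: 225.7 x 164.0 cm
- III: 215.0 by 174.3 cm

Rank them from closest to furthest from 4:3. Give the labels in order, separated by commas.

I, II, III

Ratios: I = 87.3 / 64.3 ≈ 1.358; II = 225.7 / 164.0 ≈ 1.376; III = 215.0 / 174.3 ≈ 1.234.
|Δ from 1.333|: I 0.025; II 0.043; III 0.099.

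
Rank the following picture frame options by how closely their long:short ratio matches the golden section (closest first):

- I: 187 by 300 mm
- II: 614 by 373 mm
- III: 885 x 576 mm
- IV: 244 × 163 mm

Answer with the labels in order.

Ratios: I = 300 / 187 ≈ 1.604; II = 614 / 373 ≈ 1.646; III = 885 / 576 ≈ 1.536; IV = 244 / 163 ≈ 1.497.
|Δ from 1.618|: I 0.014; II 0.028; III 0.082; IV 0.121.

I, II, III, IV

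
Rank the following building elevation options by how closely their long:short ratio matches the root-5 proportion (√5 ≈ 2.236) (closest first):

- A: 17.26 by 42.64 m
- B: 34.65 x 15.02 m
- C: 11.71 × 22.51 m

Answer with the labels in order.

A: 42.64/17.26 ≈ 2.470 → |2.470 − 2.236| = 0.234
B: 34.65/15.02 ≈ 2.307 → |2.307 − 2.236| = 0.071
C: 22.51/11.71 ≈ 1.922 → |1.922 − 2.236| = 0.314

B, A, C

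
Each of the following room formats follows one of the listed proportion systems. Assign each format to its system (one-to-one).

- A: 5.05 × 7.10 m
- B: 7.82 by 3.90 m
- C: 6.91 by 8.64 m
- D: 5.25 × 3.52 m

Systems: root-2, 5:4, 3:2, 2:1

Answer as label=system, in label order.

A=root-2, B=2:1, C=5:4, D=3:2

Ratios: A ≈ 1.406; B ≈ 2.005; C ≈ 1.250; D ≈ 1.491.
Targets: root-2 ≈ 1.414; 5:4 ≈ 1.250; 3:2 ≈ 1.500; 2:1 ≈ 2.000.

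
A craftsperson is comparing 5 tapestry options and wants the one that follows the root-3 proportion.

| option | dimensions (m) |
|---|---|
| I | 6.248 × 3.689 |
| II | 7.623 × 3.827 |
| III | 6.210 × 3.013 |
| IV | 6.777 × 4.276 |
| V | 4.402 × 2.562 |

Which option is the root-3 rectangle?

V

Ratios (long/short): I ≈ 1.694; II ≈ 1.992; III ≈ 2.061; IV ≈ 1.585; V ≈ 1.718.
root-3 ≈ 1.732; option V is nearest (Δ 0.014).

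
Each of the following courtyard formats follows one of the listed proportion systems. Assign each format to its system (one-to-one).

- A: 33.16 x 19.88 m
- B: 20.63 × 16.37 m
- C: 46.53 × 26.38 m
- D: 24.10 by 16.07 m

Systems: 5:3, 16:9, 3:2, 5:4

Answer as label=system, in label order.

A = 33.16/19.88 ≈ 1.668 → 5:3 (1.667)
B = 20.63/16.37 ≈ 1.260 → 5:4 (1.250)
C = 46.53/26.38 ≈ 1.764 → 16:9 (1.778)
D = 24.10/16.07 ≈ 1.500 → 3:2 (1.500)

A=5:3, B=5:4, C=16:9, D=3:2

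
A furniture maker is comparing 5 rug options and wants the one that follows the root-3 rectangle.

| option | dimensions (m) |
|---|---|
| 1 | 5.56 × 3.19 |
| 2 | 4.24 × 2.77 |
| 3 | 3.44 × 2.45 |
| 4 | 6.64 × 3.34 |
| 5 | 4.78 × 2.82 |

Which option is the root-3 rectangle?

Ratios (long/short): 1 ≈ 1.743; 2 ≈ 1.531; 3 ≈ 1.404; 4 ≈ 1.988; 5 ≈ 1.695.
root-3 ≈ 1.732; option 1 is nearest (Δ 0.011).

1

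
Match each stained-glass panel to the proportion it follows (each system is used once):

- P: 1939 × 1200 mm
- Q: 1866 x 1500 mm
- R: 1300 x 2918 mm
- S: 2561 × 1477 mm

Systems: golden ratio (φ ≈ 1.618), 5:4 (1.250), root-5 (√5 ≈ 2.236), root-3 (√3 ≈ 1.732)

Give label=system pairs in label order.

P=golden ratio, Q=5:4, R=root-5, S=root-3

Ratios: P ≈ 1.616; Q ≈ 1.244; R ≈ 2.245; S ≈ 1.734.
Targets: golden ratio ≈ 1.618; 5:4 ≈ 1.250; root-5 ≈ 2.236; root-3 ≈ 1.732.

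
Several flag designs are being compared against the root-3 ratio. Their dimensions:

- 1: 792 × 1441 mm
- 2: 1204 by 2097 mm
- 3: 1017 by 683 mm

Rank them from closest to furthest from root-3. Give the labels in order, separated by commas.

2, 1, 3

Ratios: 1 = 1441 / 792 ≈ 1.819; 2 = 2097 / 1204 ≈ 1.742; 3 = 1017 / 683 ≈ 1.489.
|Δ from 1.732|: 1 0.087; 2 0.010; 3 0.243.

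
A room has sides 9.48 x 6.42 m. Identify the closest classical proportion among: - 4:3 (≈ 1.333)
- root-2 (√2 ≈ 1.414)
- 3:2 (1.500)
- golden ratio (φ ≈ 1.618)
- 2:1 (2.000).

9.48/6.42 ≈ 1.477. Nearest candidates are 3:2 (1.500, off by 0.023) and root-2 (1.414, off by 0.063).

3:2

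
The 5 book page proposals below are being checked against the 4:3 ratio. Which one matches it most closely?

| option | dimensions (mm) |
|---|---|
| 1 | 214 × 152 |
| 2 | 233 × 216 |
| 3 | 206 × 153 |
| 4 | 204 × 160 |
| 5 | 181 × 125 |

Ratios (long/short): 1 ≈ 1.408; 2 ≈ 1.079; 3 ≈ 1.346; 4 ≈ 1.275; 5 ≈ 1.448.
4:3 ≈ 1.333; option 3 is nearest (Δ 0.013).

3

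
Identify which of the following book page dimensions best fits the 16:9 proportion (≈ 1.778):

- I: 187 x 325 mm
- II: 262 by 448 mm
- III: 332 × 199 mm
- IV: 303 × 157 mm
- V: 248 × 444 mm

Ratios (long/short): I ≈ 1.738; II ≈ 1.710; III ≈ 1.668; IV ≈ 1.930; V ≈ 1.790.
16:9 ≈ 1.778; option V is nearest (Δ 0.012).

V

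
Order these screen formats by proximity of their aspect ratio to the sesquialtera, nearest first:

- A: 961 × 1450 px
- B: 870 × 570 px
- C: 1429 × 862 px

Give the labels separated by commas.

Ratios: A = 1450 / 961 ≈ 1.509; B = 870 / 570 ≈ 1.526; C = 1429 / 862 ≈ 1.658.
|Δ from 1.500|: A 0.009; B 0.026; C 0.158.

A, B, C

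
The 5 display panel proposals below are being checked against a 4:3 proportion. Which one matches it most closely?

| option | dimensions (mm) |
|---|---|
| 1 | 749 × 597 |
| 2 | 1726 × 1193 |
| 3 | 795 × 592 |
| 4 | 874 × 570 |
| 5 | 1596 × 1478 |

3

Target 4:3 ≈ 1.333.
1: 1.255 (Δ0.078)  2: 1.447 (Δ0.114)  3: 1.343 (Δ0.010)  4: 1.533 (Δ0.200)  5: 1.080 (Δ0.253)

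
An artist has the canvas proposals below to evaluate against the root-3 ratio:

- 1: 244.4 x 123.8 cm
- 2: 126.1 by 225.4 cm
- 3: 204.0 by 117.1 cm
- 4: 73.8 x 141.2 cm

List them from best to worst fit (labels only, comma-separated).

3, 2, 4, 1

Ratios: 1 = 244.4 / 123.8 ≈ 1.974; 2 = 225.4 / 126.1 ≈ 1.787; 3 = 204.0 / 117.1 ≈ 1.742; 4 = 141.2 / 73.8 ≈ 1.913.
|Δ from 1.732|: 1 0.242; 2 0.055; 3 0.010; 4 0.181.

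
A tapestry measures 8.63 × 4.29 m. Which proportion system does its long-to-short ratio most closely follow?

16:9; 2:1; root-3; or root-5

8.63/4.29 ≈ 2.012. Nearest candidates are 2:1 (2.000, off by 0.012) and root-5 (2.236, off by 0.224).

2:1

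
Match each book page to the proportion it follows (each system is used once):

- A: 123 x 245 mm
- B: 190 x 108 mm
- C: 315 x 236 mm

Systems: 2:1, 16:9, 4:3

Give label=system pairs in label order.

A=2:1, B=16:9, C=4:3

Ratios: A ≈ 1.992; B ≈ 1.759; C ≈ 1.335.
Targets: 2:1 ≈ 2.000; 16:9 ≈ 1.778; 4:3 ≈ 1.333.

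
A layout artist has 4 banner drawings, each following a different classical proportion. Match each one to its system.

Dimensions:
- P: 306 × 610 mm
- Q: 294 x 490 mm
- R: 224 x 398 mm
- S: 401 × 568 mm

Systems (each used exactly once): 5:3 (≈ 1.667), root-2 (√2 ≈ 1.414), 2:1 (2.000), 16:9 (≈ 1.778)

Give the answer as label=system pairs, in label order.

P=2:1, Q=5:3, R=16:9, S=root-2

P = 610/306 ≈ 1.993 → 2:1 (2.000)
Q = 490/294 ≈ 1.667 → 5:3 (1.667)
R = 398/224 ≈ 1.777 → 16:9 (1.778)
S = 568/401 ≈ 1.416 → root-2 (1.414)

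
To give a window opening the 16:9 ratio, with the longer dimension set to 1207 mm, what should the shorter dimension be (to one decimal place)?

16:9 ≈ 1.77778.
Shorter side = 1207 ÷ 1.77778 ≈ 678.937 → 678.9 mm.

678.9 mm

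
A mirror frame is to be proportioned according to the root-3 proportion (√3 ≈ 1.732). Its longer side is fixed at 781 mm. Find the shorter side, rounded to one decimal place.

root-3 ≈ 1.73205.
Shorter side = 781 ÷ 1.73205 ≈ 450.911 → 450.9 mm.

450.9 mm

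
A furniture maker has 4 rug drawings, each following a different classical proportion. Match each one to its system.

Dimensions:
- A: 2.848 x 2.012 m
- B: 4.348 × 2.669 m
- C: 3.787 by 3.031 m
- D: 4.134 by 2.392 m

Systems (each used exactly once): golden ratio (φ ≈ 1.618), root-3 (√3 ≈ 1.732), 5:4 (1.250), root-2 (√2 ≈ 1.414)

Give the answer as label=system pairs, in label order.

A=root-2, B=golden ratio, C=5:4, D=root-3

Ratios: A ≈ 1.416; B ≈ 1.629; C ≈ 1.249; D ≈ 1.728.
Targets: golden ratio ≈ 1.618; root-3 ≈ 1.732; 5:4 ≈ 1.250; root-2 ≈ 1.414.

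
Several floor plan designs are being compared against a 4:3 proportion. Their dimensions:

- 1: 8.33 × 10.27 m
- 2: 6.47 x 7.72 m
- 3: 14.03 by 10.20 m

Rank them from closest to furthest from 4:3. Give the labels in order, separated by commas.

3, 1, 2

1: 10.27/8.33 ≈ 1.233 → |1.233 − 1.333| = 0.100
2: 7.72/6.47 ≈ 1.193 → |1.193 − 1.333| = 0.140
3: 14.03/10.20 ≈ 1.375 → |1.375 − 1.333| = 0.042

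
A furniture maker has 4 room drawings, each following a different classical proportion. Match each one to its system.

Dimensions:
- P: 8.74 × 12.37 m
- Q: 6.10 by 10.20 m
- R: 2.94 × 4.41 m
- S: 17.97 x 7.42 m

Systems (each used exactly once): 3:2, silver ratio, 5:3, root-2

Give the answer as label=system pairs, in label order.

P = 12.37/8.74 ≈ 1.415 → root-2 (1.414)
Q = 10.20/6.10 ≈ 1.672 → 5:3 (1.667)
R = 4.41/2.94 ≈ 1.500 → 3:2 (1.500)
S = 17.97/7.42 ≈ 2.422 → silver ratio (2.414)

P=root-2, Q=5:3, R=3:2, S=silver ratio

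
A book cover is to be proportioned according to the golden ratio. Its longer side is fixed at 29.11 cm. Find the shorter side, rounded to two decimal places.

golden ratio ≈ 1.61803.
Shorter side = 29.11 ÷ 1.61803 ≈ 17.9910 → 17.99 cm.

17.99 cm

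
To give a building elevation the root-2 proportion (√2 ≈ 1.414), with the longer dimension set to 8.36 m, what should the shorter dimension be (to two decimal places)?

5.91 m

root-2 ≈ 1.41421.
Shorter side = 8.36 ÷ 1.41421 ≈ 5.9114 → 5.91 m.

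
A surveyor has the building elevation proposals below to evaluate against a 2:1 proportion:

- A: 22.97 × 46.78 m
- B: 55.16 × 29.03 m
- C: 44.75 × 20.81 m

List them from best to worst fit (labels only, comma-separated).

A: 46.78/22.97 ≈ 2.037 → |2.037 − 2.000| = 0.037
B: 55.16/29.03 ≈ 1.900 → |1.900 − 2.000| = 0.100
C: 44.75/20.81 ≈ 2.150 → |2.150 − 2.000| = 0.150

A, B, C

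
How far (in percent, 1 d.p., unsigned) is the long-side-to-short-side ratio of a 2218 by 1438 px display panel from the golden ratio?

4.7%

Ratio = 2218 / 1438 ≈ 1.5424.
Ideal golden ratio ≈ 1.6180. |1.5424 − 1.6180| / 1.6180 ≈ 4.67% → 4.7%.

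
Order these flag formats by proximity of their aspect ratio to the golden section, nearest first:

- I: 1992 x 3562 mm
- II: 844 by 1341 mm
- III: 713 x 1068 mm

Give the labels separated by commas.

II, III, I

Ratios: I = 3562 / 1992 ≈ 1.788; II = 1341 / 844 ≈ 1.589; III = 1068 / 713 ≈ 1.498.
|Δ from 1.618|: I 0.170; II 0.029; III 0.120.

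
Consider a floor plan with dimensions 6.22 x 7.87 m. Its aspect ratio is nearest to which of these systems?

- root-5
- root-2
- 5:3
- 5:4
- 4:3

Ratio = 7.87 / 6.22 ≈ 1.265.
Distances: root-5 2.236 (Δ 0.971); root-2 1.414 (Δ 0.149); 5:3 1.667 (Δ 0.402); 5:4 1.250 (Δ 0.015); 4:3 1.333 (Δ 0.068).

5:4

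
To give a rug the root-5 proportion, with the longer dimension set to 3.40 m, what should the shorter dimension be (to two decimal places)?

1.52 m

root-5 ≈ 2.23607.
Shorter side = 3.40 ÷ 2.23607 ≈ 1.5205 → 1.52 m.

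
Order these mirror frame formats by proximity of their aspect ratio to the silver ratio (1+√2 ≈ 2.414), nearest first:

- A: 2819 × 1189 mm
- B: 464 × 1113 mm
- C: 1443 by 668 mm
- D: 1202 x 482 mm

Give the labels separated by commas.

Ratios: A = 2819 / 1189 ≈ 2.371; B = 1113 / 464 ≈ 2.399; C = 1443 / 668 ≈ 2.160; D = 1202 / 482 ≈ 2.494.
|Δ from 2.414|: A 0.043; B 0.015; C 0.254; D 0.080.

B, A, D, C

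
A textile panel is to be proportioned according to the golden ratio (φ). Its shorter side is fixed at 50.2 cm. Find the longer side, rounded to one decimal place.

81.2 cm

golden ratio ≈ 1.61803.
Longer side = 50.2 × 1.61803 ≈ 81.225 → 81.2 cm.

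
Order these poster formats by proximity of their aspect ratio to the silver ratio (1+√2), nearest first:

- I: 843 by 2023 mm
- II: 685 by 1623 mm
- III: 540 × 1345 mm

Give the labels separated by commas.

I, II, III

I: 2023/843 ≈ 2.400 → |2.400 − 2.414| = 0.014
II: 1623/685 ≈ 2.369 → |2.369 − 2.414| = 0.045
III: 1345/540 ≈ 2.491 → |2.491 − 2.414| = 0.077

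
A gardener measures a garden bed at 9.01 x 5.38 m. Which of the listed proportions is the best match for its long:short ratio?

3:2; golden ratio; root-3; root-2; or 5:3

5:3

9.01/5.38 ≈ 1.675. Nearest candidates are 5:3 (1.667, off by 0.008) and golden ratio (1.618, off by 0.057).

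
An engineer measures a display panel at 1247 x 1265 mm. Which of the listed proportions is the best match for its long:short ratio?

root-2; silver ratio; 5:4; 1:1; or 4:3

1265/1247 ≈ 1.014. Nearest candidates are 1:1 (1.000, off by 0.014) and 5:4 (1.250, off by 0.236).

1:1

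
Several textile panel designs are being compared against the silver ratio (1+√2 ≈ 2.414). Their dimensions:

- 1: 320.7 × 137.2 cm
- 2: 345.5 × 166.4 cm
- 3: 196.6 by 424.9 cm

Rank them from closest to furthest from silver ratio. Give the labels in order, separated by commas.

Ratios: 1 = 320.7 / 137.2 ≈ 2.337; 2 = 345.5 / 166.4 ≈ 2.076; 3 = 424.9 / 196.6 ≈ 2.161.
|Δ from 2.414|: 1 0.077; 2 0.338; 3 0.253.

1, 3, 2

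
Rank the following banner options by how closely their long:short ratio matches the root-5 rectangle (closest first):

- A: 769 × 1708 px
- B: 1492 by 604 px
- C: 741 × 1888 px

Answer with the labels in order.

A: 1708/769 ≈ 2.221 → |2.221 − 2.236| = 0.015
B: 1492/604 ≈ 2.470 → |2.470 − 2.236| = 0.234
C: 1888/741 ≈ 2.548 → |2.548 − 2.236| = 0.312

A, B, C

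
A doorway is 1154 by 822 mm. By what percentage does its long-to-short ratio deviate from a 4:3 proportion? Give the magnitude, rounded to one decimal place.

Ratio = 1154 / 822 ≈ 1.4039.
Ideal 4:3 ≈ 1.3333. |1.4039 − 1.3333| / 1.3333 ≈ 5.30% → 5.3%.

5.3%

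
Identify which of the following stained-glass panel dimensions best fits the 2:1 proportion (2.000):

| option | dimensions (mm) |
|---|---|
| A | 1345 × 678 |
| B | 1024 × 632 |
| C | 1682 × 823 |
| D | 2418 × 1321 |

Ratios (long/short): A ≈ 1.984; B ≈ 1.620; C ≈ 2.044; D ≈ 1.830.
2:1 ≈ 2.000; option A is nearest (Δ 0.016).

A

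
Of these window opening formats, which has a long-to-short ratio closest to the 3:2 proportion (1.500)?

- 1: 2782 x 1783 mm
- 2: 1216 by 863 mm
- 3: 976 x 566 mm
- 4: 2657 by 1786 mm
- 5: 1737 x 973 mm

4

Ratios (long/short): 1 ≈ 1.560; 2 ≈ 1.409; 3 ≈ 1.724; 4 ≈ 1.488; 5 ≈ 1.785.
3:2 ≈ 1.500; option 4 is nearest (Δ 0.012).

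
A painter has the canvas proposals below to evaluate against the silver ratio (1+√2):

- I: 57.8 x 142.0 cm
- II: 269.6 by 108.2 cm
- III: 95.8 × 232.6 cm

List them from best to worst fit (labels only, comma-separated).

I: 142.0/57.8 ≈ 2.457 → |2.457 − 2.414| = 0.043
II: 269.6/108.2 ≈ 2.492 → |2.492 − 2.414| = 0.078
III: 232.6/95.8 ≈ 2.428 → |2.428 − 2.414| = 0.014

III, I, II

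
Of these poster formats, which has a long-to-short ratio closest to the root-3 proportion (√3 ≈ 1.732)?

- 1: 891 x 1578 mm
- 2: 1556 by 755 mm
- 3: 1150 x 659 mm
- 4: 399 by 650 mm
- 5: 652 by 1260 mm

Ratios (long/short): 1 ≈ 1.771; 2 ≈ 2.061; 3 ≈ 1.745; 4 ≈ 1.629; 5 ≈ 1.933.
root-3 ≈ 1.732; option 3 is nearest (Δ 0.013).

3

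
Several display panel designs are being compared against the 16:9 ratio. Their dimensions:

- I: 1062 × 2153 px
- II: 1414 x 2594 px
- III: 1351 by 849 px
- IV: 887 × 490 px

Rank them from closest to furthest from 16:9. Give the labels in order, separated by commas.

IV, II, III, I

I: 2153/1062 ≈ 2.027 → |2.027 − 1.778| = 0.249
II: 2594/1414 ≈ 1.835 → |1.835 − 1.778| = 0.057
III: 1351/849 ≈ 1.591 → |1.591 − 1.778| = 0.187
IV: 887/490 ≈ 1.810 → |1.810 − 1.778| = 0.032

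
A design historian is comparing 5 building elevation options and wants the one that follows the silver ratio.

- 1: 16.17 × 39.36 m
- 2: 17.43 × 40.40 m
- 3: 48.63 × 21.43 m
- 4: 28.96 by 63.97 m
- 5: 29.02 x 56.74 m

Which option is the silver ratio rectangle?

Target silver ratio ≈ 2.414.
1: 2.434 (Δ0.020)  2: 2.318 (Δ0.096)  3: 2.269 (Δ0.145)  4: 2.209 (Δ0.205)  5: 1.955 (Δ0.459)

1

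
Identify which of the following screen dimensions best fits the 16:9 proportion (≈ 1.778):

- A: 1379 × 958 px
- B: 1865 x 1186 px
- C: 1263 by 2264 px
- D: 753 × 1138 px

Target 16:9 ≈ 1.778.
A: 1.439 (Δ0.339)  B: 1.573 (Δ0.205)  C: 1.793 (Δ0.015)  D: 1.511 (Δ0.267)

C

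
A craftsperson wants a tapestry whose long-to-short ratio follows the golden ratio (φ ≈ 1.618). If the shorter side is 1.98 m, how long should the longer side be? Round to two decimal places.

3.20 m

golden ratio ≈ 1.61803.
Longer side = 1.98 × 1.61803 ≈ 3.2037 → 3.20 m.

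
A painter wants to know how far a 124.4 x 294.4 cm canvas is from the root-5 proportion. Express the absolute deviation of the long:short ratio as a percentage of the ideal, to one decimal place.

5.8%

Ratio = 294.4 / 124.4 ≈ 2.3666.
Ideal root-5 ≈ 2.2361. |2.3666 − 2.2361| / 2.2361 ≈ 5.84% → 5.8%.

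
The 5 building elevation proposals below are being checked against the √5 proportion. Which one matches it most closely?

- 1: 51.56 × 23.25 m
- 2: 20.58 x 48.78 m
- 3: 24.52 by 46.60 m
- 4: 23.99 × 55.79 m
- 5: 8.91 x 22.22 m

1

Target root-5 ≈ 2.236.
1: 2.218 (Δ0.018)  2: 2.370 (Δ0.134)  3: 1.900 (Δ0.336)  4: 2.326 (Δ0.090)  5: 2.494 (Δ0.258)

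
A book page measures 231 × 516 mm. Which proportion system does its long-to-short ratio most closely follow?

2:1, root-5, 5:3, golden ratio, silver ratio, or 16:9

516/231 ≈ 2.234. Nearest candidates are root-5 (2.236, off by 0.002) and silver ratio (2.414, off by 0.180).

root-5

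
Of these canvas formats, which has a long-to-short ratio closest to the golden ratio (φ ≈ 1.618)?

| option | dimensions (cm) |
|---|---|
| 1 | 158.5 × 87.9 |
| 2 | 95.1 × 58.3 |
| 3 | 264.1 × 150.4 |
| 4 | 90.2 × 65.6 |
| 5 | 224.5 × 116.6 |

2

Ratios (long/short): 1 ≈ 1.803; 2 ≈ 1.631; 3 ≈ 1.756; 4 ≈ 1.375; 5 ≈ 1.925.
golden ratio ≈ 1.618; option 2 is nearest (Δ 0.013).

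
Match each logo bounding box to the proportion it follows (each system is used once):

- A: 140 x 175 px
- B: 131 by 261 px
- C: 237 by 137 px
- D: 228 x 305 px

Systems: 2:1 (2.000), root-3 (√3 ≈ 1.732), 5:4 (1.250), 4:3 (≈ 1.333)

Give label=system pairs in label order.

A = 175/140 ≈ 1.250 → 5:4 (1.250)
B = 261/131 ≈ 1.992 → 2:1 (2.000)
C = 237/137 ≈ 1.730 → root-3 (1.732)
D = 305/228 ≈ 1.338 → 4:3 (1.333)

A=5:4, B=2:1, C=root-3, D=4:3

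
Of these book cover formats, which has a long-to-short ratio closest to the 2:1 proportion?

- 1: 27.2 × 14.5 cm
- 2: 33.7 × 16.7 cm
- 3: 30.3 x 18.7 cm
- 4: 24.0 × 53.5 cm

2

Target 2:1 ≈ 2.000.
1: 1.876 (Δ0.124)  2: 2.018 (Δ0.018)  3: 1.620 (Δ0.380)  4: 2.229 (Δ0.229)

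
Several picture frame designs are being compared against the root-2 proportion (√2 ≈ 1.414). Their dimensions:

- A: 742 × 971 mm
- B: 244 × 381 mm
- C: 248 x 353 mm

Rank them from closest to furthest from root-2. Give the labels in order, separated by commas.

C, A, B

Ratios: A = 971 / 742 ≈ 1.309; B = 381 / 244 ≈ 1.561; C = 353 / 248 ≈ 1.423.
|Δ from 1.414|: A 0.105; B 0.147; C 0.009.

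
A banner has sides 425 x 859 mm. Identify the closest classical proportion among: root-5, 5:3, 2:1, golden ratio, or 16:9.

859/425 ≈ 2.021. Nearest candidates are 2:1 (2.000, off by 0.021) and root-5 (2.236, off by 0.215).

2:1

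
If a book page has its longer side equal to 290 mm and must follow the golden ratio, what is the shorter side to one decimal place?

179.2 mm

golden ratio ≈ 1.61803.
Shorter side = 290 ÷ 1.61803 ≈ 179.230 → 179.2 mm.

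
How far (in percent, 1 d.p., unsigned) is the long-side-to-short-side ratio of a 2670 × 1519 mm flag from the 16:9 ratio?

Ratio = 2670 / 1519 ≈ 1.7577.
Ideal 16:9 ≈ 1.7778. |1.7577 − 1.7778| / 1.7778 ≈ 1.13% → 1.1%.

1.1%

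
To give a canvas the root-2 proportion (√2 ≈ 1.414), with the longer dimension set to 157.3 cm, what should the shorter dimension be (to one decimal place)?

root-2 ≈ 1.41421.
Shorter side = 157.3 ÷ 1.41421 ≈ 111.228 → 111.2 cm.

111.2 cm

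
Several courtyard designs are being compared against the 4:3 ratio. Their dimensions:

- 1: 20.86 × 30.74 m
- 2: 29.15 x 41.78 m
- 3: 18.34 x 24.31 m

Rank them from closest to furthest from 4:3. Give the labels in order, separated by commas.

1: 30.74/20.86 ≈ 1.474 → |1.474 − 1.333| = 0.141
2: 41.78/29.15 ≈ 1.433 → |1.433 − 1.333| = 0.100
3: 24.31/18.34 ≈ 1.326 → |1.326 − 1.333| = 0.007

3, 2, 1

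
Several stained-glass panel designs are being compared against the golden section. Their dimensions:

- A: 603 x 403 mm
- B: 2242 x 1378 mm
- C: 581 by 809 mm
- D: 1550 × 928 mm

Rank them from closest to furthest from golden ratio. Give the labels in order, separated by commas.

B, D, A, C

A: 603/403 ≈ 1.496 → |1.496 − 1.618| = 0.122
B: 2242/1378 ≈ 1.627 → |1.627 − 1.618| = 0.009
C: 809/581 ≈ 1.392 → |1.392 − 1.618| = 0.226
D: 1550/928 ≈ 1.670 → |1.670 − 1.618| = 0.052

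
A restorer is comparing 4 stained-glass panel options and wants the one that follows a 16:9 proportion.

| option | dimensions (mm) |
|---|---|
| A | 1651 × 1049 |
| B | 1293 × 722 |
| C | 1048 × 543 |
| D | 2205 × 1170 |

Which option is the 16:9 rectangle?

Ratios (long/short): A ≈ 1.574; B ≈ 1.791; C ≈ 1.930; D ≈ 1.885.
16:9 ≈ 1.778; option B is nearest (Δ 0.013).

B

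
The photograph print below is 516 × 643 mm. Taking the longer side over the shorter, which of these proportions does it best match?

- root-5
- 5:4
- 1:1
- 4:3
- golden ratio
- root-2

643/516 ≈ 1.246. Nearest candidates are 5:4 (1.250, off by 0.004) and 4:3 (1.333, off by 0.087).

5:4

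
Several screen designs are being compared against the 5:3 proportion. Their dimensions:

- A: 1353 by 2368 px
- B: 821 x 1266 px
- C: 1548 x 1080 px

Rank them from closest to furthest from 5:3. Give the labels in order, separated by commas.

A, B, C

A: 2368/1353 ≈ 1.750 → |1.750 − 1.667| = 0.083
B: 1266/821 ≈ 1.542 → |1.542 − 1.667| = 0.125
C: 1548/1080 ≈ 1.433 → |1.433 − 1.667| = 0.234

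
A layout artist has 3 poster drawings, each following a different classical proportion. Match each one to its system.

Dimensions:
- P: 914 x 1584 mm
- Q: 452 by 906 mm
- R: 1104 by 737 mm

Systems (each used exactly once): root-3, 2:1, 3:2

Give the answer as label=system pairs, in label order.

Ratios: P ≈ 1.733; Q ≈ 2.004; R ≈ 1.498.
Targets: root-3 ≈ 1.732; 2:1 ≈ 2.000; 3:2 ≈ 1.500.

P=root-3, Q=2:1, R=3:2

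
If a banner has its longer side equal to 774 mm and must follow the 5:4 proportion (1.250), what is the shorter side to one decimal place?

619.2 mm

5:4 = 1.25000.
Shorter side = 774 ÷ 1.25000 ≈ 619.200 → 619.2 mm.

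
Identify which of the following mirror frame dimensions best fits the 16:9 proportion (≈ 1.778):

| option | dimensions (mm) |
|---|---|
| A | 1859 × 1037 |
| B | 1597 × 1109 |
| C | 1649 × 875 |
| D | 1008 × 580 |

A

Target 16:9 ≈ 1.778.
A: 1.793 (Δ0.015)  B: 1.440 (Δ0.338)  C: 1.885 (Δ0.107)  D: 1.738 (Δ0.040)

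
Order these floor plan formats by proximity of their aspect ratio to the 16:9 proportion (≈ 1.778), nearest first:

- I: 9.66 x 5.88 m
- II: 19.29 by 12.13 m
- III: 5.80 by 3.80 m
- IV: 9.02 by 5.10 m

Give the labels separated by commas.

Ratios: I = 9.66 / 5.88 ≈ 1.643; II = 19.29 / 12.13 ≈ 1.590; III = 5.80 / 3.80 ≈ 1.526; IV = 9.02 / 5.10 ≈ 1.769.
|Δ from 1.778|: I 0.135; II 0.188; III 0.252; IV 0.009.

IV, I, II, III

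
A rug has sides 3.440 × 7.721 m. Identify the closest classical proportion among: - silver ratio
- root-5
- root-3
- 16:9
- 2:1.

root-5

7.721/3.440 ≈ 2.244. Nearest candidates are root-5 (2.236, off by 0.008) and silver ratio (2.414, off by 0.170).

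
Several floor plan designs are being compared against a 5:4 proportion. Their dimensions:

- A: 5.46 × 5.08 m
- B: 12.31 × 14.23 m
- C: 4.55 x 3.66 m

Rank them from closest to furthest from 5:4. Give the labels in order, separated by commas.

Ratios: A = 5.46 / 5.08 ≈ 1.075; B = 14.23 / 12.31 ≈ 1.156; C = 4.55 / 3.66 ≈ 1.243.
|Δ from 1.250|: A 0.175; B 0.094; C 0.007.

C, B, A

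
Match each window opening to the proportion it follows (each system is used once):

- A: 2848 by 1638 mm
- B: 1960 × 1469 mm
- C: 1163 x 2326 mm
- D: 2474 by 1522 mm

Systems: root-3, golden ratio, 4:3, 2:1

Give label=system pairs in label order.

A=root-3, B=4:3, C=2:1, D=golden ratio

A = 2848/1638 ≈ 1.739 → root-3 (1.732)
B = 1960/1469 ≈ 1.334 → 4:3 (1.333)
C = 2326/1163 ≈ 2.000 → 2:1 (2.000)
D = 2474/1522 ≈ 1.625 → golden ratio (1.618)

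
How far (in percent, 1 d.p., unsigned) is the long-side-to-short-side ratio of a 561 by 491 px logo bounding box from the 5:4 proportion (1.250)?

8.6%

Ratio = 561 / 491 ≈ 1.1426.
Ideal 5:4 = 1.2500. |1.1426 − 1.2500| / 1.2500 ≈ 8.59% → 8.6%.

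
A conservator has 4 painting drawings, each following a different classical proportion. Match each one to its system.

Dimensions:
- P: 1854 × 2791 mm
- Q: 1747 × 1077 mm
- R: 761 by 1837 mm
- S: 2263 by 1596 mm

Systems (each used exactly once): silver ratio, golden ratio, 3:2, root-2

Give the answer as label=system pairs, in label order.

P = 2791/1854 ≈ 1.505 → 3:2 (1.500)
Q = 1747/1077 ≈ 1.622 → golden ratio (1.618)
R = 1837/761 ≈ 2.414 → silver ratio (2.414)
S = 2263/1596 ≈ 1.418 → root-2 (1.414)

P=3:2, Q=golden ratio, R=silver ratio, S=root-2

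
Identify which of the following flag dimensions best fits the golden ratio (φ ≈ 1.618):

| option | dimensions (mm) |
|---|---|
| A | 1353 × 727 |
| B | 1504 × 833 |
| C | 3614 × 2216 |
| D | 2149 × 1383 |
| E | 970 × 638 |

C

Ratios (long/short): A ≈ 1.861; B ≈ 1.806; C ≈ 1.631; D ≈ 1.554; E ≈ 1.520.
golden ratio ≈ 1.618; option C is nearest (Δ 0.013).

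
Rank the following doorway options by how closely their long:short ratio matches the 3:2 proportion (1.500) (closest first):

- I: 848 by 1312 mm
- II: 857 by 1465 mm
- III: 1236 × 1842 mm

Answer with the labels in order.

I: 1312/848 ≈ 1.547 → |1.547 − 1.500| = 0.047
II: 1465/857 ≈ 1.709 → |1.709 − 1.500| = 0.209
III: 1842/1236 ≈ 1.490 → |1.490 − 1.500| = 0.010

III, I, II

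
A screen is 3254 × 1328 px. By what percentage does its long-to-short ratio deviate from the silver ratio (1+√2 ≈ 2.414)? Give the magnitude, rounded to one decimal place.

Ratio = 3254 / 1328 ≈ 2.4503.
Ideal silver ratio ≈ 2.4142. |2.4503 − 2.4142| / 2.4142 ≈ 1.50% → 1.5%.

1.5%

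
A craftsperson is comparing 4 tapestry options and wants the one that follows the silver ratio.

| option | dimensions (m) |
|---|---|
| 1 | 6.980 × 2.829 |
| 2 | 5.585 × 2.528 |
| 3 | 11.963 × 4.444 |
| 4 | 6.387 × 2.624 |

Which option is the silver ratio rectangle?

4

Target silver ratio ≈ 2.414.
1: 2.467 (Δ0.053)  2: 2.209 (Δ0.205)  3: 2.692 (Δ0.278)  4: 2.434 (Δ0.020)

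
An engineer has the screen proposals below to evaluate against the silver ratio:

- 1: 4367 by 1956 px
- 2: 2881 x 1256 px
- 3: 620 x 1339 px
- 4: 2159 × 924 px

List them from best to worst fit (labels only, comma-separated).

Ratios: 1 = 4367 / 1956 ≈ 2.233; 2 = 2881 / 1256 ≈ 2.294; 3 = 1339 / 620 ≈ 2.160; 4 = 2159 / 924 ≈ 2.337.
|Δ from 2.414|: 1 0.181; 2 0.120; 3 0.254; 4 0.077.

4, 2, 1, 3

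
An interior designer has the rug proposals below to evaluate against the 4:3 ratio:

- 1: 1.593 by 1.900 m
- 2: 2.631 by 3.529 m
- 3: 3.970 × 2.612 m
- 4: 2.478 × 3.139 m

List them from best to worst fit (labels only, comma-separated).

2, 4, 1, 3

Ratios: 1 = 1.900 / 1.593 ≈ 1.193; 2 = 3.529 / 2.631 ≈ 1.341; 3 = 3.970 / 2.612 ≈ 1.520; 4 = 3.139 / 2.478 ≈ 1.267.
|Δ from 1.333|: 1 0.140; 2 0.008; 3 0.187; 4 0.066.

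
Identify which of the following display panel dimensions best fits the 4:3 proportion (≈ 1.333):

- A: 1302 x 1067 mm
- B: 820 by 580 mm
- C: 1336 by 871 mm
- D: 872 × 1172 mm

D

Ratios (long/short): A ≈ 1.220; B ≈ 1.414; C ≈ 1.534; D ≈ 1.344.
4:3 ≈ 1.333; option D is nearest (Δ 0.011).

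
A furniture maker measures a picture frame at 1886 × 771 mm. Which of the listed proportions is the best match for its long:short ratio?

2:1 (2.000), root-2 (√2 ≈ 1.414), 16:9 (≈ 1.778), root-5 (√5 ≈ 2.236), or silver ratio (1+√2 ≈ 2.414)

silver ratio

1886/771 ≈ 2.446. Nearest candidates are silver ratio (2.414, off by 0.032) and root-5 (2.236, off by 0.210).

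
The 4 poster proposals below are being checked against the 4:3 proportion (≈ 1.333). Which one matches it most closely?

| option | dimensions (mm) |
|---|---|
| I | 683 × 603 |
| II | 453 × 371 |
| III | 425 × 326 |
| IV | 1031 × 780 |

IV

Target 4:3 ≈ 1.333.
I: 1.133 (Δ0.200)  II: 1.221 (Δ0.112)  III: 1.304 (Δ0.029)  IV: 1.322 (Δ0.011)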